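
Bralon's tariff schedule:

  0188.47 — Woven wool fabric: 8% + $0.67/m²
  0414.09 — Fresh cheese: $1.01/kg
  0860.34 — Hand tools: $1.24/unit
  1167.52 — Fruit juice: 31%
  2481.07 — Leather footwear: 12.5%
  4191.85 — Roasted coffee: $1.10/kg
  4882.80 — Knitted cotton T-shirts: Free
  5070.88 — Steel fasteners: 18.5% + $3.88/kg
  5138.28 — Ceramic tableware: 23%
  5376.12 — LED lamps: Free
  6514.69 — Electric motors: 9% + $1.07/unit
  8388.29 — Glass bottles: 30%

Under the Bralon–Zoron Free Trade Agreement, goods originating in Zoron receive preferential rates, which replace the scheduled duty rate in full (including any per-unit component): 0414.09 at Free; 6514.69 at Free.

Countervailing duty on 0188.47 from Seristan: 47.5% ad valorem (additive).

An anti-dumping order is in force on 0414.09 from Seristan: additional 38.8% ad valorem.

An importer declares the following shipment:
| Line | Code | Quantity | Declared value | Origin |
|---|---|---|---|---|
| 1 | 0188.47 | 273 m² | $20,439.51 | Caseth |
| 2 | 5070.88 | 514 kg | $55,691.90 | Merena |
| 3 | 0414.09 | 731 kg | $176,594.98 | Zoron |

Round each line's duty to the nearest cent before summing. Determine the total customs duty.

Line 1 (0188.47, Caseth, 273 m², $20,439.51):
Base rate for 0188.47 is 8% + $0.67/m².
The additional-duty order on 0188.47 targets Seristan, not Caseth; it does not apply.
Duty = $20,439.51 × 8% + 273 × $0.67 = $1,818.07.
Line 2 (5070.88, Merena, 514 kg, $55,691.90):
Base rate for 5070.88 is 18.5% + $3.88/kg.
Duty = $55,691.90 × 18.5% + 514 × $3.88 = $12,297.32.
Line 3 (0414.09, Zoron, 731 kg, $176,594.98):
Base rate for 0414.09 is $1.01/kg.
Origin Zoron qualifies under the Bralon–Zoron agreement and 0414.09 is covered: preferential rate Free applies instead.
The additional-duty order on 0414.09 targets Seristan, not Zoron; it does not apply.
Duty = $176,594.98 × 0% = $0.00.
Total = $1,818.07 + $12,297.32 + $0.00 = $14,115.39.

$14,115.39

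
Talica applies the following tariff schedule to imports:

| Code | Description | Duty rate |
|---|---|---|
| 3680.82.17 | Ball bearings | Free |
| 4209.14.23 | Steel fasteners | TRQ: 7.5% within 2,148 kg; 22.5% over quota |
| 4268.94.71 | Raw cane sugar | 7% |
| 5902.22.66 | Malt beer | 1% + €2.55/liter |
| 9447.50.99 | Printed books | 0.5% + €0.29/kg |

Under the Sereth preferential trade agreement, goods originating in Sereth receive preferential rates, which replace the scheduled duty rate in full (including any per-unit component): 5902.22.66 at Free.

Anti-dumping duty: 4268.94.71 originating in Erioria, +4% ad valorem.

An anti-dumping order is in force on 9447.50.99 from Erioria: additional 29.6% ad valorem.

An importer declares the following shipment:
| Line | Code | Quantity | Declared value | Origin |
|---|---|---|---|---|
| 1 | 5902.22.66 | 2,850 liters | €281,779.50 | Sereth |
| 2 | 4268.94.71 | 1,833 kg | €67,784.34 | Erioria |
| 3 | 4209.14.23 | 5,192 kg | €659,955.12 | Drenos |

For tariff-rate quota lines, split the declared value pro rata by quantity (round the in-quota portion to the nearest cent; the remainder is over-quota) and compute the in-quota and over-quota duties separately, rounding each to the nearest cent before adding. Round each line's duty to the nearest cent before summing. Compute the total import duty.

Line 1 (5902.22.66, Sereth, 2,850 liters, €281,779.50):
Base rate for 5902.22.66 is 1% + €2.55/liter.
Origin Sereth qualifies under the Talica–Sereth agreement and 5902.22.66 is covered: preferential rate Free applies instead.
Duty = €281,779.50 × 0% = €0.00.
Line 2 (4268.94.71, Erioria, 1,833 kg, €67,784.34):
Base rate for 4268.94.71 is 7%.
Additional duty on 4268.94.71 from Erioria: +4%. Applied ad valorem rate: 7% + 4% = 11%.
Duty = €67,784.34 × 11% = €7,456.28.
Line 3 (4209.14.23, Drenos, 5,192 kg, €659,955.12):
Code 4209.14.23 is under a tariff-rate quota (threshold 2,148 kg). In-quota: 2,148 kg at 7.5%; over-quota: 3,044 kg at 22.5%.
Pro-rata value split: in-quota = €659,955.12 × 2,148/5,192 = €273,032.28; over-quota = €659,955.12 − €273,032.28 = €386,922.84.
In-quota duty = €273,032.28 × 7.5% = €20,477.42. Over-quota duty = €386,922.84 × 22.5% = €87,057.64.
Line duty = €20,477.42 + €87,057.64 = €107,535.06.
Total = €0.00 + €7,456.28 + €107,535.06 = €114,991.34.

€114,991.34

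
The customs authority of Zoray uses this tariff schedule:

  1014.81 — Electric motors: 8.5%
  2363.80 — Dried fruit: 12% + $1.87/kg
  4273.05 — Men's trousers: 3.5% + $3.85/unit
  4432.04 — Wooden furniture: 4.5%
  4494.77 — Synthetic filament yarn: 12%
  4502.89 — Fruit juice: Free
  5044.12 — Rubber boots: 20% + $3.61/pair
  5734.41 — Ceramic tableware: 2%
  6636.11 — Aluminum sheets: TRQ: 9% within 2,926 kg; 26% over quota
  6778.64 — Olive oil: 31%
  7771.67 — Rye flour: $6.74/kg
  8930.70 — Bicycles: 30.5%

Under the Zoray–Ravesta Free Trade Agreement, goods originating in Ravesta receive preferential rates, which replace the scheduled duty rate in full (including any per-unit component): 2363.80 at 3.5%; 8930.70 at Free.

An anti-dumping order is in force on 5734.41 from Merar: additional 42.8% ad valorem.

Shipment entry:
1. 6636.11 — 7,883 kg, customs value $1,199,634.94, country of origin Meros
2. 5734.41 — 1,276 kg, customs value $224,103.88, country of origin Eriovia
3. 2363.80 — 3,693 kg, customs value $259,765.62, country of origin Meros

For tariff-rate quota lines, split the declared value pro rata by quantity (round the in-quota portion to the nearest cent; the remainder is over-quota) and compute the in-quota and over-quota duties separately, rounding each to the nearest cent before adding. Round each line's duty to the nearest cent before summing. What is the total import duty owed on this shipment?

Line 1 (6636.11, Meros, 7,883 kg, $1,199,634.94):
Code 6636.11 is under a tariff-rate quota (threshold 2,926 kg). In-quota: 2,926 kg at 9%; over-quota: 4,957 kg at 26%.
Pro-rata value split: in-quota = $1,199,634.94 × 2,926/7,883 = $445,278.68; over-quota = $1,199,634.94 − $445,278.68 = $754,356.26.
In-quota duty = $445,278.68 × 9% = $40,075.08. Over-quota duty = $754,356.26 × 26% = $196,132.63.
Line duty = $40,075.08 + $196,132.63 = $236,207.71.
Line 2 (5734.41, Eriovia, 1,276 kg, $224,103.88):
Base rate for 5734.41 is 2%.
The additional-duty order on 5734.41 targets Merar, not Eriovia; it does not apply.
Duty = $224,103.88 × 2% = $4,482.08.
Line 3 (2363.80, Meros, 3,693 kg, $259,765.62):
Base rate for 2363.80 is 12% + $1.87/kg.
2363.80 has an FTA preferential rate, but origin Meros is not Ravesta; base rate stands.
Duty = $259,765.62 × 12% + 3,693 × $1.87 = $38,077.78.
Total = $236,207.71 + $4,482.08 + $38,077.78 = $278,767.57.

$278,767.57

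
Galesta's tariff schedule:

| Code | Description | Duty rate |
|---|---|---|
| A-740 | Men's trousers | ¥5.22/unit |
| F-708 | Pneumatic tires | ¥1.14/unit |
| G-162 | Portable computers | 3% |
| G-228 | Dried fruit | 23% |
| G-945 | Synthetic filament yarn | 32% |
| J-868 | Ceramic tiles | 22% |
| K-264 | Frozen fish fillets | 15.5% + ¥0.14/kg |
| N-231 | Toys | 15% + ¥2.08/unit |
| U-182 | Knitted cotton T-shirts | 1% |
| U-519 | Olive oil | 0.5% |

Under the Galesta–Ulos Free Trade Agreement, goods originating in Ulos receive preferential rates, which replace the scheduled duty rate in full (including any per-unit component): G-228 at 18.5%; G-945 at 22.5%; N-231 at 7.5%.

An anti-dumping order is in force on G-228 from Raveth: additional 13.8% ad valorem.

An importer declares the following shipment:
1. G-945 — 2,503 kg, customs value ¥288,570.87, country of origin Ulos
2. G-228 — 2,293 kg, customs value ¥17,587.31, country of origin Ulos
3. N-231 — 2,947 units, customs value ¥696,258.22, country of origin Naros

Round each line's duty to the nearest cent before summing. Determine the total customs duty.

Line 1 (G-945, Ulos, 2,503 kg, ¥288,570.87):
Base rate for G-945 is 32%.
Origin Ulos qualifies under the Galesta–Ulos agreement and G-945 is covered: preferential rate 22.5% applies instead.
Duty = ¥288,570.87 × 22.5% = ¥64,928.45.
Line 2 (G-228, Ulos, 2,293 kg, ¥17,587.31):
Base rate for G-228 is 23%.
Origin Ulos qualifies under the Galesta–Ulos agreement and G-228 is covered: preferential rate 18.5% applies instead.
The additional-duty order on G-228 targets Raveth, not Ulos; it does not apply.
Duty = ¥17,587.31 × 18.5% = ¥3,253.65.
Line 3 (N-231, Naros, 2,947 units, ¥696,258.22):
Base rate for N-231 is 15% + ¥2.08/unit.
N-231 has an FTA preferential rate, but origin Naros is not Ulos; base rate stands.
Duty = ¥696,258.22 × 15% + 2,947 × ¥2.08 = ¥110,568.49.
Total = ¥64,928.45 + ¥3,253.65 + ¥110,568.49 = ¥178,750.59.

¥178,750.59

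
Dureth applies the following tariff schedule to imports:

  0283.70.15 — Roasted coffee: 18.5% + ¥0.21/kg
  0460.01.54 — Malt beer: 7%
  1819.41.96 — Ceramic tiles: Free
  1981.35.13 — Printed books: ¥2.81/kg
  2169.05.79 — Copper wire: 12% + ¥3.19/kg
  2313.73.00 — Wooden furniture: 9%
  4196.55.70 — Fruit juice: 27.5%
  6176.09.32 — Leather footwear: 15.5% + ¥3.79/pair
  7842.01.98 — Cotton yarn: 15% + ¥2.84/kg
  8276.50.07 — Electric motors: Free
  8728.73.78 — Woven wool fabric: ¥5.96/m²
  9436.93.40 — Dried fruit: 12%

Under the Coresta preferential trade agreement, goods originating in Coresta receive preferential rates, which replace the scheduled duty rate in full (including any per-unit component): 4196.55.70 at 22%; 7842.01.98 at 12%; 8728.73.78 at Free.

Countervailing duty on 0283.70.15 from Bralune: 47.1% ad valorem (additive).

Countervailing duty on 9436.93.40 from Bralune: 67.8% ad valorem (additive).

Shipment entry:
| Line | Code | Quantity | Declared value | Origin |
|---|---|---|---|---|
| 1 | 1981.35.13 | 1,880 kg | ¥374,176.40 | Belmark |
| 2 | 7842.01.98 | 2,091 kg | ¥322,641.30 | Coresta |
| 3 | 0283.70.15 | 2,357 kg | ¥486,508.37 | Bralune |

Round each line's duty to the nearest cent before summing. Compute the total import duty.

¥363,644.22

Line 1 (1981.35.13, Belmark, 1,880 kg, ¥374,176.40):
Base rate for 1981.35.13 is ¥2.81/kg.
Duty = 1,880 × ¥2.81 = ¥5,282.80.
Line 2 (7842.01.98, Coresta, 2,091 kg, ¥322,641.30):
Base rate for 7842.01.98 is 15% + ¥2.84/kg.
Origin Coresta qualifies under the Dureth–Coresta agreement and 7842.01.98 is covered: preferential rate 12% applies instead.
Duty = ¥322,641.30 × 12% = ¥38,716.96.
Line 3 (0283.70.15, Bralune, 2,357 kg, ¥486,508.37):
Base rate for 0283.70.15 is 18.5% + ¥0.21/kg.
Additional duty on 0283.70.15 from Bralune: +47.1%. Applied ad valorem rate: 18.5% + 47.1% = 65.6%.
Duty = ¥486,508.37 × 65.6% + 2,357 × ¥0.21 = ¥319,644.46.
Total = ¥5,282.80 + ¥38,716.96 + ¥319,644.46 = ¥363,644.22.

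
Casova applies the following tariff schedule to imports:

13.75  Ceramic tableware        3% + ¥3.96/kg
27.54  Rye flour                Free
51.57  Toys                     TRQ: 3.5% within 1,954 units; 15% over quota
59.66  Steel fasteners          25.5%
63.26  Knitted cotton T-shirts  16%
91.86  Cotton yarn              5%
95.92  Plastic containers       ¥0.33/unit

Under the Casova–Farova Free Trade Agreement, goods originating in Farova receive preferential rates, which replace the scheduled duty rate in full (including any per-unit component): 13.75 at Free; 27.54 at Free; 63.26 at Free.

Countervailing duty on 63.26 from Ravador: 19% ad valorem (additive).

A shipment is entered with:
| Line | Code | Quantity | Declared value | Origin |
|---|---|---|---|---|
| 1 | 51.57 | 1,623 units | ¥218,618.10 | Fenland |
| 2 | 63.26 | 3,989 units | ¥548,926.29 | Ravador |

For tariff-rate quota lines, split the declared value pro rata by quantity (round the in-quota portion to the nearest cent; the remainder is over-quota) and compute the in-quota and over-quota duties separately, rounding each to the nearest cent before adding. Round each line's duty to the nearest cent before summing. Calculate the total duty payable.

Line 1 (51.57, Fenland, 1,623 units, ¥218,618.10):
Code 51.57 is under a tariff-rate quota (threshold 1,954 units). Quantity 1,623 units is within the quota, so the in-quota rate 3.5% applies to the full value.
Duty = ¥218,618.10 × 3.5% = ¥7,651.63.
Line 2 (63.26, Ravador, 3,989 units, ¥548,926.29):
Base rate for 63.26 is 16%.
63.26 has an FTA preferential rate, but origin Ravador is not Farova; base rate stands.
Additional duty on 63.26 from Ravador: +19%. Applied ad valorem rate: 16% + 19% = 35%.
Duty = ¥548,926.29 × 35% = ¥192,124.20.
Total = ¥7,651.63 + ¥192,124.20 = ¥199,775.83.

¥199,775.83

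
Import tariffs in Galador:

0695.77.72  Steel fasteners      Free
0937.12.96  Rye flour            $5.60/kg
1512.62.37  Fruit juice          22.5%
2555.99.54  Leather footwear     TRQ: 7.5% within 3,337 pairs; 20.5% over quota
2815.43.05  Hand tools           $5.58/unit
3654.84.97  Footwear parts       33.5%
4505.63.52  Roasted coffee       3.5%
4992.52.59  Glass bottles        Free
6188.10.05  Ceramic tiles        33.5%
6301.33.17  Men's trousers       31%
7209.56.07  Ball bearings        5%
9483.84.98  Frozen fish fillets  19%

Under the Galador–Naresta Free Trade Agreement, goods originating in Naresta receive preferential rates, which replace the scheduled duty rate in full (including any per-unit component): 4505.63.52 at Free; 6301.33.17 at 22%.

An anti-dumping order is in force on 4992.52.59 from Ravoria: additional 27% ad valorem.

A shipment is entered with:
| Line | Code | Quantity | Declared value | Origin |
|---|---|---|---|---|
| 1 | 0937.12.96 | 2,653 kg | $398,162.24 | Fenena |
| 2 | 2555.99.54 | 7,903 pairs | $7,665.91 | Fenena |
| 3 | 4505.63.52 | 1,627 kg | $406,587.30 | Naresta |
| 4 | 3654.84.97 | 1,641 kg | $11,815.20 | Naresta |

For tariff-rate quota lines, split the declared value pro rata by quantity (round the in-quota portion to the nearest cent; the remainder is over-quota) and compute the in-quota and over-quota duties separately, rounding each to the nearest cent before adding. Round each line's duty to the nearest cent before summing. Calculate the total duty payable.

$19,965.61

Line 1 (0937.12.96, Fenena, 2,653 kg, $398,162.24):
Base rate for 0937.12.96 is $5.60/kg.
Duty = 2,653 × $5.60 = $14,856.80.
Line 2 (2555.99.54, Fenena, 7,903 pairs, $7,665.91):
Code 2555.99.54 is under a tariff-rate quota (threshold 3,337 pairs). In-quota: 3,337 pairs at 7.5%; over-quota: 4,566 pairs at 20.5%.
Pro-rata value split: in-quota = $7,665.91 × 3,337/7,903 = $3,236.89; over-quota = $7,665.91 − $3,236.89 = $4,429.02.
In-quota duty = $3,236.89 × 7.5% = $242.77. Over-quota duty = $4,429.02 × 20.5% = $907.95.
Line duty = $242.77 + $907.95 = $1,150.72.
Line 3 (4505.63.52, Naresta, 1,627 kg, $406,587.30):
Base rate for 4505.63.52 is 3.5%.
Origin Naresta qualifies under the Galador–Naresta agreement and 4505.63.52 is covered: preferential rate Free applies instead.
Duty = $406,587.30 × 0% = $0.00.
Line 4 (3654.84.97, Naresta, 1,641 kg, $11,815.20):
Base rate for 3654.84.97 is 33.5%.
Origin Naresta is the FTA partner but 3654.84.97 is not on the preference list; base rate stands.
Duty = $11,815.20 × 33.5% = $3,958.09.
Total = $14,856.80 + $1,150.72 + $0.00 + $3,958.09 = $19,965.61.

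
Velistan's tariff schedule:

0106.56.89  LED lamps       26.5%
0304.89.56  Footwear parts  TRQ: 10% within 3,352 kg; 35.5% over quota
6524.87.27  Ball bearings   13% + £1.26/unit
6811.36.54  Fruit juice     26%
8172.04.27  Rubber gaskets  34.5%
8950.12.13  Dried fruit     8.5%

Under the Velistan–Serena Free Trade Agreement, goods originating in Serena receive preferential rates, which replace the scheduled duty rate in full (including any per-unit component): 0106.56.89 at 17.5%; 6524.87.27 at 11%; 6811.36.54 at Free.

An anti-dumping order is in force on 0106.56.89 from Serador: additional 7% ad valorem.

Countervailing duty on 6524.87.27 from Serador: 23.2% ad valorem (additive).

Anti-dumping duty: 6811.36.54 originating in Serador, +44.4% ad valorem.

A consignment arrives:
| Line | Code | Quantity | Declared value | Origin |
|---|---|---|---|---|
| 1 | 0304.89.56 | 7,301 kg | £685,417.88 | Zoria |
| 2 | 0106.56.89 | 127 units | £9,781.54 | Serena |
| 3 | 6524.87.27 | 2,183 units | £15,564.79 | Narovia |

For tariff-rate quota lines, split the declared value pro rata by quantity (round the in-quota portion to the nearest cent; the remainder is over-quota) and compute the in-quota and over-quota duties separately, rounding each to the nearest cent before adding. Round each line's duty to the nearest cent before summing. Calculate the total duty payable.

£169,564.25

Line 1 (0304.89.56, Zoria, 7,301 kg, £685,417.88):
Code 0304.89.56 is under a tariff-rate quota (threshold 3,352 kg). In-quota: 3,352 kg at 10%; over-quota: 3,949 kg at 35.5%.
Pro-rata value split: in-quota = £685,417.88 × 3,352/7,301 = £314,685.76; over-quota = £685,417.88 − £314,685.76 = £370,732.12.
In-quota duty = £314,685.76 × 10% = £31,468.58. Over-quota duty = £370,732.12 × 35.5% = £131,609.90.
Line duty = £31,468.58 + £131,609.90 = £163,078.48.
Line 2 (0106.56.89, Serena, 127 units, £9,781.54):
Base rate for 0106.56.89 is 26.5%.
Origin Serena qualifies under the Velistan–Serena agreement and 0106.56.89 is covered: preferential rate 17.5% applies instead.
The additional-duty order on 0106.56.89 targets Serador, not Serena; it does not apply.
Duty = £9,781.54 × 17.5% = £1,711.77.
Line 3 (6524.87.27, Narovia, 2,183 units, £15,564.79):
Base rate for 6524.87.27 is 13% + £1.26/unit.
6524.87.27 has an FTA preferential rate, but origin Narovia is not Serena; base rate stands.
The additional-duty order on 6524.87.27 targets Serador, not Narovia; it does not apply.
Duty = £15,564.79 × 13% + 2,183 × £1.26 = £4,774.00.
Total = £163,078.48 + £1,711.77 + £4,774.00 = £169,564.25.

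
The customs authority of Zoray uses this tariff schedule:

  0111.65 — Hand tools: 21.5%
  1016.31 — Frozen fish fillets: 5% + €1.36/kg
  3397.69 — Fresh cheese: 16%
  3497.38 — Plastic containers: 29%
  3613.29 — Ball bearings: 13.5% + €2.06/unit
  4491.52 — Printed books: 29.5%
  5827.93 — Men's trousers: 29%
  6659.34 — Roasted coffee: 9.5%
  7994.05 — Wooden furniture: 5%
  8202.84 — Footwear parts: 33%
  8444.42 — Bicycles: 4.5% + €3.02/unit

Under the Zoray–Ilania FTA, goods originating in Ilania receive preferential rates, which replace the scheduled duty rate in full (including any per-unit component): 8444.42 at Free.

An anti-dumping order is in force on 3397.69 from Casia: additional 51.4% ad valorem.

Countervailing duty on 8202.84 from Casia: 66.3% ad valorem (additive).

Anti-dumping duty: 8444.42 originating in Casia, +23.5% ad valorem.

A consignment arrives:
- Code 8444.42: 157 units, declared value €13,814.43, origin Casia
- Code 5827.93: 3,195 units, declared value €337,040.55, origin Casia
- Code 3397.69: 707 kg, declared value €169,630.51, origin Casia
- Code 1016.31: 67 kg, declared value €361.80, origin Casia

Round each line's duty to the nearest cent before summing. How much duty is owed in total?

Line 1 (8444.42, Casia, 157 units, €13,814.43):
Base rate for 8444.42 is 4.5% + €3.02/unit.
8444.42 has an FTA preferential rate, but origin Casia is not Ilania; base rate stands.
Additional duty on 8444.42 from Casia: +23.5%. Applied ad valorem rate: 4.5% + 23.5% = 28%.
Duty = €13,814.43 × 28% + 157 × €3.02 = €4,342.18.
Line 2 (5827.93, Casia, 3,195 units, €337,040.55):
Base rate for 5827.93 is 29%.
Duty = €337,040.55 × 29% = €97,741.76.
Line 3 (3397.69, Casia, 707 kg, €169,630.51):
Base rate for 3397.69 is 16%.
Additional duty on 3397.69 from Casia: +51.4%. Applied ad valorem rate: 16% + 51.4% = 67.4%.
Duty = €169,630.51 × 67.4% = €114,330.96.
Line 4 (1016.31, Casia, 67 kg, €361.80):
Base rate for 1016.31 is 5% + €1.36/kg.
Duty = €361.80 × 5% + 67 × €1.36 = €109.21.
Total = €4,342.18 + €97,741.76 + €114,330.96 + €109.21 = €216,524.11.

€216,524.11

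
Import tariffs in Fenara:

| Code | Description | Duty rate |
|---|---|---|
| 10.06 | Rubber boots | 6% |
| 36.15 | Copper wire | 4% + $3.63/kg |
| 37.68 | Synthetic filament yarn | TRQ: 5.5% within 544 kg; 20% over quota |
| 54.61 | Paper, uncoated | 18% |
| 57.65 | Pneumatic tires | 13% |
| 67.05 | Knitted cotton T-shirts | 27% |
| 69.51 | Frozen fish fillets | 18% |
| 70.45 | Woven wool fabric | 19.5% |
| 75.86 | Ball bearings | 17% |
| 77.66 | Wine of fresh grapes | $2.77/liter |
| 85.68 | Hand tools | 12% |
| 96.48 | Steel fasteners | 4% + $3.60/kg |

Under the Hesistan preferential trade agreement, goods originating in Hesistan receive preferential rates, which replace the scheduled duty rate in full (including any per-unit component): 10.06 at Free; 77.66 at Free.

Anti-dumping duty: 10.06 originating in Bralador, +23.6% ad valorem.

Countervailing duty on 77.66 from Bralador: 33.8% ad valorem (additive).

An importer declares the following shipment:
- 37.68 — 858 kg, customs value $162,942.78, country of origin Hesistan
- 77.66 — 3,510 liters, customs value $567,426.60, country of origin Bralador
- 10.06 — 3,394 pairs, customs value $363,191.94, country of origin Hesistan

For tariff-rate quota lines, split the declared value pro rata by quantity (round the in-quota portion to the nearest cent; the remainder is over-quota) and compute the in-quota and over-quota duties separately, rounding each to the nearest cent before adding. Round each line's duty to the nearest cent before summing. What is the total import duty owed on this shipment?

$219,121.35

Line 1 (37.68, Hesistan, 858 kg, $162,942.78):
Code 37.68 is under a tariff-rate quota (threshold 544 kg). In-quota: 544 kg at 5.5%; over-quota: 314 kg at 20%.
Pro-rata value split: in-quota = $162,942.78 × 544/858 = $103,311.04; over-quota = $162,942.78 − $103,311.04 = $59,631.74.
In-quota duty = $103,311.04 × 5.5% = $5,682.11. Over-quota duty = $59,631.74 × 20% = $11,926.35.
Line duty = $5,682.11 + $11,926.35 = $17,608.46.
Line 2 (77.66, Bralador, 3,510 liters, $567,426.60):
Base rate for 77.66 is $2.77/liter.
77.66 has an FTA preferential rate, but origin Bralador is not Hesistan; base rate stands.
Additional duty on 77.66 from Bralador: +33.8% ad valorem. Applied ad valorem rate = 33.8%.
Duty = $567,426.60 × 33.8% + 3,510 × $2.77 = $201,512.89.
Line 3 (10.06, Hesistan, 3,394 pairs, $363,191.94):
Base rate for 10.06 is 6%.
Origin Hesistan qualifies under the Fenara–Hesistan agreement and 10.06 is covered: preferential rate Free applies instead.
The additional-duty order on 10.06 targets Bralador, not Hesistan; it does not apply.
Duty = $363,191.94 × 0% = $0.00.
Total = $17,608.46 + $201,512.89 + $0.00 = $219,121.35.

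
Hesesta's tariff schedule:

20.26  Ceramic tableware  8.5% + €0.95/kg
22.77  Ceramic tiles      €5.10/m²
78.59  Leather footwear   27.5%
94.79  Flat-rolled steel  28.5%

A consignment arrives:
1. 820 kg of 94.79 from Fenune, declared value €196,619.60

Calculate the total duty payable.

Line 1 (94.79, Fenune, 820 kg, €196,619.60):
Base rate for 94.79 is 28.5%.
Duty = €196,619.60 × 28.5% = €56,036.59.

€56,036.59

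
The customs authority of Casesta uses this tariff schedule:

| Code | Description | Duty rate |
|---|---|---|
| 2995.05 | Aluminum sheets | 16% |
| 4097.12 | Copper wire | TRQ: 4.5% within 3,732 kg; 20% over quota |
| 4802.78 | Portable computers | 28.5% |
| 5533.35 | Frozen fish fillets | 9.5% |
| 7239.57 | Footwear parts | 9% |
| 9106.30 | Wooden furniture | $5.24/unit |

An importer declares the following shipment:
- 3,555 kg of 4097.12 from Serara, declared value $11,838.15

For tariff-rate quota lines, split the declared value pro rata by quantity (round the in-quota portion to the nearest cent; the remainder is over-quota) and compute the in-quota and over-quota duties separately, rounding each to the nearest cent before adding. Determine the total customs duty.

Line 1 (4097.12, Serara, 3,555 kg, $11,838.15):
Code 4097.12 is under a tariff-rate quota (threshold 3,732 kg). Quantity 3,555 kg is within the quota, so the in-quota rate 4.5% applies to the full value.
Duty = $11,838.15 × 4.5% = $532.72.

$532.72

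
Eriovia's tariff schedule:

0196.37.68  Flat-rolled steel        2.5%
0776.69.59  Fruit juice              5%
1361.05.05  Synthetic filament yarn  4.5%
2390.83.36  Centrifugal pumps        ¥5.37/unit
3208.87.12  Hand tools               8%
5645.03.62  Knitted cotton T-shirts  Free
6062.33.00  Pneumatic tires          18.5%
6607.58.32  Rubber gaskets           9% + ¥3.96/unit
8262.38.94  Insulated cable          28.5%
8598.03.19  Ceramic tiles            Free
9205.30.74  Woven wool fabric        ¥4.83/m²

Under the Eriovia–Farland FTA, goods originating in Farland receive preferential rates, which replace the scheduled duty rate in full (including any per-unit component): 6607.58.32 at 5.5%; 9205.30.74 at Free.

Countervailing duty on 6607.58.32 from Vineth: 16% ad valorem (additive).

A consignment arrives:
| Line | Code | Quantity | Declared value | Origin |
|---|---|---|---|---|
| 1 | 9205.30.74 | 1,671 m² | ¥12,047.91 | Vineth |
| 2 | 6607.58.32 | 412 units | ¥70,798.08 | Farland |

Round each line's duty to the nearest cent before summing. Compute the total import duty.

¥11,964.82

Line 1 (9205.30.74, Vineth, 1,671 m², ¥12,047.91):
Base rate for 9205.30.74 is ¥4.83/m².
9205.30.74 has an FTA preferential rate, but origin Vineth is not Farland; base rate stands.
Duty = 1,671 × ¥4.83 = ¥8,070.93.
Line 2 (6607.58.32, Farland, 412 units, ¥70,798.08):
Base rate for 6607.58.32 is 9% + ¥3.96/unit.
Origin Farland qualifies under the Eriovia–Farland agreement and 6607.58.32 is covered: preferential rate 5.5% applies instead.
The additional-duty order on 6607.58.32 targets Vineth, not Farland; it does not apply.
Duty = ¥70,798.08 × 5.5% = ¥3,893.89.
Total = ¥8,070.93 + ¥3,893.89 = ¥11,964.82.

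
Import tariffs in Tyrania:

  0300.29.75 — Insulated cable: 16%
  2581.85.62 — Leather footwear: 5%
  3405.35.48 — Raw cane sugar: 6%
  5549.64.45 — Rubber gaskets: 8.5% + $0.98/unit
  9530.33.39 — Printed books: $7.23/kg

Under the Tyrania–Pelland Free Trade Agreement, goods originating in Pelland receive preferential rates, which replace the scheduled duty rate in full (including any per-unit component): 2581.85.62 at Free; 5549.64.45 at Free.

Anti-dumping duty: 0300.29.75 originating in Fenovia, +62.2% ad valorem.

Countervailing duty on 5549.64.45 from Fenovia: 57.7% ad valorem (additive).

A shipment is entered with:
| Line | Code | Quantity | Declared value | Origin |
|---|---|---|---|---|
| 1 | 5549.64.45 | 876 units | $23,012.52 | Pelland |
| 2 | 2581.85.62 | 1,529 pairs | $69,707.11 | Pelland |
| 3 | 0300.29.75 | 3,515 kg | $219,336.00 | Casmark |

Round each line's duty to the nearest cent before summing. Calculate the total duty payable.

Line 1 (5549.64.45, Pelland, 876 units, $23,012.52):
Base rate for 5549.64.45 is 8.5% + $0.98/unit.
Origin Pelland qualifies under the Tyrania–Pelland agreement and 5549.64.45 is covered: preferential rate Free applies instead.
The additional-duty order on 5549.64.45 targets Fenovia, not Pelland; it does not apply.
Duty = $23,012.52 × 0% = $0.00.
Line 2 (2581.85.62, Pelland, 1,529 pairs, $69,707.11):
Base rate for 2581.85.62 is 5%.
Origin Pelland qualifies under the Tyrania–Pelland agreement and 2581.85.62 is covered: preferential rate Free applies instead.
Duty = $69,707.11 × 0% = $0.00.
Line 3 (0300.29.75, Casmark, 3,515 kg, $219,336.00):
Base rate for 0300.29.75 is 16%.
The additional-duty order on 0300.29.75 targets Fenovia, not Casmark; it does not apply.
Duty = $219,336.00 × 16% = $35,093.76.
Total = $0.00 + $0.00 + $35,093.76 = $35,093.76.

$35,093.76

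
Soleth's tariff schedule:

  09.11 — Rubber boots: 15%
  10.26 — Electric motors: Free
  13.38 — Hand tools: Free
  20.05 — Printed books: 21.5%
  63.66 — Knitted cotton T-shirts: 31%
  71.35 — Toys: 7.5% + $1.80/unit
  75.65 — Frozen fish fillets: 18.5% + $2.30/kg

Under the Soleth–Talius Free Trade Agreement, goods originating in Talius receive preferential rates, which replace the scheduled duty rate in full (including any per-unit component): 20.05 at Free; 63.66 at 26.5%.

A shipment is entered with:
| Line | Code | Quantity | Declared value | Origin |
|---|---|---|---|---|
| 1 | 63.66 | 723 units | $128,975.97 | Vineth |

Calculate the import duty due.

Line 1 (63.66, Vineth, 723 units, $128,975.97):
Base rate for 63.66 is 31%.
63.66 has an FTA preferential rate, but origin Vineth is not Talius; base rate stands.
Duty = $128,975.97 × 31% = $39,982.55.

$39,982.55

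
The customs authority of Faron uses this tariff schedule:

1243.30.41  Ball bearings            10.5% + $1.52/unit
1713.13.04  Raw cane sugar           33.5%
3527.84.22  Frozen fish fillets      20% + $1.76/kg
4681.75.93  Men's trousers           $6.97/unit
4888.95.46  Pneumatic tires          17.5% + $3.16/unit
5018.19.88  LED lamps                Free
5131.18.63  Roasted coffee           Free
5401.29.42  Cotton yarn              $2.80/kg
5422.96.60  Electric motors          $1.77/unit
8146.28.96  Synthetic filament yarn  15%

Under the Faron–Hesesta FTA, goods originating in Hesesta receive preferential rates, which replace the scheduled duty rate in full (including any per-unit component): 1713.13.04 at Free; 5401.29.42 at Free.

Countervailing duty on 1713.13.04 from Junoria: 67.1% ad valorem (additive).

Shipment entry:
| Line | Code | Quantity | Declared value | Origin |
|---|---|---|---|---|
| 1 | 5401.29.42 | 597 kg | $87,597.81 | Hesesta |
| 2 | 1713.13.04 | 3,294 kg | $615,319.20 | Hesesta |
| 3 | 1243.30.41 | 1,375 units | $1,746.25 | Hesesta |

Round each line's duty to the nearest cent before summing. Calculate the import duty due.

$2,273.36

Line 1 (5401.29.42, Hesesta, 597 kg, $87,597.81):
Base rate for 5401.29.42 is $2.80/kg.
Origin Hesesta qualifies under the Faron–Hesesta agreement and 5401.29.42 is covered: preferential rate Free applies instead.
Duty = $87,597.81 × 0% = $0.00.
Line 2 (1713.13.04, Hesesta, 3,294 kg, $615,319.20):
Base rate for 1713.13.04 is 33.5%.
Origin Hesesta qualifies under the Faron–Hesesta agreement and 1713.13.04 is covered: preferential rate Free applies instead.
The additional-duty order on 1713.13.04 targets Junoria, not Hesesta; it does not apply.
Duty = $615,319.20 × 0% = $0.00.
Line 3 (1243.30.41, Hesesta, 1,375 units, $1,746.25):
Base rate for 1243.30.41 is 10.5% + $1.52/unit.
Origin Hesesta is the FTA partner but 1243.30.41 is not on the preference list; base rate stands.
Duty = $1,746.25 × 10.5% + 1,375 × $1.52 = $2,273.36.
Total = $0.00 + $0.00 + $2,273.36 = $2,273.36.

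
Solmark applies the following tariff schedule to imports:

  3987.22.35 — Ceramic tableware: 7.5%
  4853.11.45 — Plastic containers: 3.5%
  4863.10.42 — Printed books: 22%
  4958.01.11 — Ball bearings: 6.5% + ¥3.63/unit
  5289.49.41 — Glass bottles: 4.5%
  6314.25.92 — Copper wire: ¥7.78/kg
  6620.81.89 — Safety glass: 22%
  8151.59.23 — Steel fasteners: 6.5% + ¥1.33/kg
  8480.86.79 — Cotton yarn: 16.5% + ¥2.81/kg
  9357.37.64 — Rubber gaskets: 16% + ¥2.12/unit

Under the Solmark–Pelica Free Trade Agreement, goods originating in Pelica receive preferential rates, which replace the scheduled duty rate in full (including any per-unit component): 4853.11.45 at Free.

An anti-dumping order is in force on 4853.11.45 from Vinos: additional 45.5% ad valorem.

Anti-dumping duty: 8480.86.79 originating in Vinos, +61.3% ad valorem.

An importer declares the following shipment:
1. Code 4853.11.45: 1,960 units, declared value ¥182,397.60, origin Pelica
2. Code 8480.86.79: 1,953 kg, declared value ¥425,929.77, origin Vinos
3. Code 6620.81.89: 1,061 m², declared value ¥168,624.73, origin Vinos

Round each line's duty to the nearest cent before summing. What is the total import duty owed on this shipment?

Line 1 (4853.11.45, Pelica, 1,960 units, ¥182,397.60):
Base rate for 4853.11.45 is 3.5%.
Origin Pelica qualifies under the Solmark–Pelica agreement and 4853.11.45 is covered: preferential rate Free applies instead.
The additional-duty order on 4853.11.45 targets Vinos, not Pelica; it does not apply.
Duty = ¥182,397.60 × 0% = ¥0.00.
Line 2 (8480.86.79, Vinos, 1,953 kg, ¥425,929.77):
Base rate for 8480.86.79 is 16.5% + ¥2.81/kg.
Additional duty on 8480.86.79 from Vinos: +61.3%. Applied ad valorem rate: 16.5% + 61.3% = 77.8%.
Duty = ¥425,929.77 × 77.8% + 1,953 × ¥2.81 = ¥336,861.29.
Line 3 (6620.81.89, Vinos, 1,061 m², ¥168,624.73):
Base rate for 6620.81.89 is 22%.
Duty = ¥168,624.73 × 22% = ¥37,097.44.
Total = ¥0.00 + ¥336,861.29 + ¥37,097.44 = ¥373,958.73.

¥373,958.73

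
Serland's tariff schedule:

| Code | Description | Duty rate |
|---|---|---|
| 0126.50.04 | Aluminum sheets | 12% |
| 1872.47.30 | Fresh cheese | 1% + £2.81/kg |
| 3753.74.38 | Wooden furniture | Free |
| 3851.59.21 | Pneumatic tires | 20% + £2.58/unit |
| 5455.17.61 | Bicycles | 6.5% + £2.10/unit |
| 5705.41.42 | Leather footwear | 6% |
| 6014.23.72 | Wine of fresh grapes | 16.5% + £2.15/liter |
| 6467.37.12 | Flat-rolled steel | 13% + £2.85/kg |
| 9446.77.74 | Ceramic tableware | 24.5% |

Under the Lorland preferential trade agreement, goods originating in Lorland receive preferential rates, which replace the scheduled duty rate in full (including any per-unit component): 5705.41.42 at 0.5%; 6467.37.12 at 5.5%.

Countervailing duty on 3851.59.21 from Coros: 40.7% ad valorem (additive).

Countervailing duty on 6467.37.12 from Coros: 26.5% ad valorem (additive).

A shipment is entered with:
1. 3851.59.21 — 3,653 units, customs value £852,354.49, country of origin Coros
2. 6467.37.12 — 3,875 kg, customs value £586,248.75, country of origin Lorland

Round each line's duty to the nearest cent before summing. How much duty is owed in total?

£559,047.60

Line 1 (3851.59.21, Coros, 3,653 units, £852,354.49):
Base rate for 3851.59.21 is 20% + £2.58/unit.
Additional duty on 3851.59.21 from Coros: +40.7%. Applied ad valorem rate: 20% + 40.7% = 60.7%.
Duty = £852,354.49 × 60.7% + 3,653 × £2.58 = £526,803.92.
Line 2 (6467.37.12, Lorland, 3,875 kg, £586,248.75):
Base rate for 6467.37.12 is 13% + £2.85/kg.
Origin Lorland qualifies under the Serland–Lorland agreement and 6467.37.12 is covered: preferential rate 5.5% applies instead.
The additional-duty order on 6467.37.12 targets Coros, not Lorland; it does not apply.
Duty = £586,248.75 × 5.5% = £32,243.68.
Total = £526,803.92 + £32,243.68 = £559,047.60.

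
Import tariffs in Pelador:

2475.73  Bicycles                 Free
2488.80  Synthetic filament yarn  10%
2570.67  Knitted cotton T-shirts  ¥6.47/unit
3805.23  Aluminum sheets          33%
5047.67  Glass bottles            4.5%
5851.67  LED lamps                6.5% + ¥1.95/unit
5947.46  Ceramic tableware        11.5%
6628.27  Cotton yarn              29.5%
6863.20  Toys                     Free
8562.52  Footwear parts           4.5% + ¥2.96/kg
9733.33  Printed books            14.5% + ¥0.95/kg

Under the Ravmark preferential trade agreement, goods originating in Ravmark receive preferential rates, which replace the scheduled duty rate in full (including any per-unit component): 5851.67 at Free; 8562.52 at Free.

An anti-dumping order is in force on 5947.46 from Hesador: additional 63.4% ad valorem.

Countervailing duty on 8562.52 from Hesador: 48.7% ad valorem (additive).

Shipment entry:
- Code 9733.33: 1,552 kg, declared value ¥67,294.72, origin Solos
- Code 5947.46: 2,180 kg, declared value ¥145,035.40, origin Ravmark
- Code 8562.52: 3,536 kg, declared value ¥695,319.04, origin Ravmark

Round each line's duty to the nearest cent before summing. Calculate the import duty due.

¥27,911.20

Line 1 (9733.33, Solos, 1,552 kg, ¥67,294.72):
Base rate for 9733.33 is 14.5% + ¥0.95/kg.
Duty = ¥67,294.72 × 14.5% + 1,552 × ¥0.95 = ¥11,232.13.
Line 2 (5947.46, Ravmark, 2,180 kg, ¥145,035.40):
Base rate for 5947.46 is 11.5%.
Origin Ravmark is the FTA partner but 5947.46 is not on the preference list; base rate stands.
The additional-duty order on 5947.46 targets Hesador, not Ravmark; it does not apply.
Duty = ¥145,035.40 × 11.5% = ¥16,679.07.
Line 3 (8562.52, Ravmark, 3,536 kg, ¥695,319.04):
Base rate for 8562.52 is 4.5% + ¥2.96/kg.
Origin Ravmark qualifies under the Pelador–Ravmark agreement and 8562.52 is covered: preferential rate Free applies instead.
The additional-duty order on 8562.52 targets Hesador, not Ravmark; it does not apply.
Duty = ¥695,319.04 × 0% = ¥0.00.
Total = ¥11,232.13 + ¥16,679.07 + ¥0.00 = ¥27,911.20.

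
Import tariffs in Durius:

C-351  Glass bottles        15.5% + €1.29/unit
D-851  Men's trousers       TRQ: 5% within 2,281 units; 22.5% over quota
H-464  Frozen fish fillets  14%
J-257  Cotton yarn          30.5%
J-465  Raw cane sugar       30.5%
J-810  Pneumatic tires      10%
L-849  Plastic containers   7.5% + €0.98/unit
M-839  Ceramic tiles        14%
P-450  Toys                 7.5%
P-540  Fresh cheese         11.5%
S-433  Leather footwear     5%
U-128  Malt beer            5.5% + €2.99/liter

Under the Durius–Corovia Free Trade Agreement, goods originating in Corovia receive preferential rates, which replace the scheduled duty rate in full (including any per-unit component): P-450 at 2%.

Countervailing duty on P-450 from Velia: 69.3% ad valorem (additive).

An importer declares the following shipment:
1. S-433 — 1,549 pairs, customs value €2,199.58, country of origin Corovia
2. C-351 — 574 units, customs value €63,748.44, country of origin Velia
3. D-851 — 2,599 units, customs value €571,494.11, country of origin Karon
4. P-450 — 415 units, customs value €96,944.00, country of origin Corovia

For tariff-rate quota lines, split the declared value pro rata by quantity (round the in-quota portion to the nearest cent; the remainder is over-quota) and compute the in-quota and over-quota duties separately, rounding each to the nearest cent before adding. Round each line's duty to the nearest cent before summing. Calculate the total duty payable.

€53,481.91

Line 1 (S-433, Corovia, 1,549 pairs, €2,199.58):
Base rate for S-433 is 5%.
Origin Corovia is the FTA partner but S-433 is not on the preference list; base rate stands.
Duty = €2,199.58 × 5% = €109.98.
Line 2 (C-351, Velia, 574 units, €63,748.44):
Base rate for C-351 is 15.5% + €1.29/unit.
Duty = €63,748.44 × 15.5% + 574 × €1.29 = €10,621.47.
Line 3 (D-851, Karon, 2,599 units, €571,494.11):
Code D-851 is under a tariff-rate quota (threshold 2,281 units). In-quota: 2,281 units at 5%; over-quota: 318 units at 22.5%.
Pro-rata value split: in-quota = €571,494.11 × 2,281/2,599 = €501,569.09; over-quota = €571,494.11 − €501,569.09 = €69,925.02.
In-quota duty = €501,569.09 × 5% = €25,078.45. Over-quota duty = €69,925.02 × 22.5% = €15,733.13.
Line duty = €25,078.45 + €15,733.13 = €40,811.58.
Line 4 (P-450, Corovia, 415 units, €96,944.00):
Base rate for P-450 is 7.5%.
Origin Corovia qualifies under the Durius–Corovia agreement and P-450 is covered: preferential rate 2% applies instead.
The additional-duty order on P-450 targets Velia, not Corovia; it does not apply.
Duty = €96,944.00 × 2% = €1,938.88.
Total = €109.98 + €10,621.47 + €40,811.58 + €1,938.88 = €53,481.91.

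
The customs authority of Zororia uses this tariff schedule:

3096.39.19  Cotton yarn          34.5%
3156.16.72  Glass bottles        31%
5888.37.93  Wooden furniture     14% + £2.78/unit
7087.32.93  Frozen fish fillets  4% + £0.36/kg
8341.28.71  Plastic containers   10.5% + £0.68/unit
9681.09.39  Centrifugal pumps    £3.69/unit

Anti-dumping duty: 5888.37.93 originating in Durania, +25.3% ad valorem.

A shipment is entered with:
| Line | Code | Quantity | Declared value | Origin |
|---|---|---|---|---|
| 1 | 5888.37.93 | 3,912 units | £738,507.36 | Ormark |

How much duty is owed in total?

Line 1 (5888.37.93, Ormark, 3,912 units, £738,507.36):
Base rate for 5888.37.93 is 14% + £2.78/unit.
The additional-duty order on 5888.37.93 targets Durania, not Ormark; it does not apply.
Duty = £738,507.36 × 14% + 3,912 × £2.78 = £114,266.39.

£114,266.39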